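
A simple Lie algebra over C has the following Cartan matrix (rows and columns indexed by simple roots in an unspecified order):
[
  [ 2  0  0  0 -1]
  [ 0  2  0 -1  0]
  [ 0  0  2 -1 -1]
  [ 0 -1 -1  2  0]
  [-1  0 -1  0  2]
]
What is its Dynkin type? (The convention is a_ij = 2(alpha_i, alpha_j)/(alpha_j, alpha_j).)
The matrix has rank 5 with 2's on the diagonal. Reading the off-diagonal entries as Dynkin edges (a single edge where a_ij = a_ji = -1; a double or triple edge where a_ij * a_ji = 2 or 3), the diagram is a chain of 5 nodes with single edges (A_5). One simple-root ordering that puts it in standard form is (alpha_2, alpha_4, alpha_3, alpha_5, alpha_1). So the algebra is type A_5, i.e. sl(6).

A_5 (sl(6))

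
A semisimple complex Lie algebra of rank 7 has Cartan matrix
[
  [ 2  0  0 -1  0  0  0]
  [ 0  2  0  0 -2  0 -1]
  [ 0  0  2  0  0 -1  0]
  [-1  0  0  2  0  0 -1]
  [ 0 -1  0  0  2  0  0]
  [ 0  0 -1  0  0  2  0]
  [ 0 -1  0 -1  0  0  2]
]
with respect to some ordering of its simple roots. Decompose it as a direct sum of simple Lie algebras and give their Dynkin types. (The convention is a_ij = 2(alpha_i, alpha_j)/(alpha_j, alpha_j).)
The diagram associated to this matrix has two connected components: the simple roots {alpha_3, alpha_6} form a chain of 2 nodes with single edges (A_2), and {alpha_1, alpha_2, alpha_4, alpha_5, alpha_7} form a chain of 5 nodes with a double edge at one end; the terminal node there is the unique short simple root (B_5). A semisimple Lie algebra decomposes uniquely as the direct sum of simple ideals, one per connected component of its Dynkin diagram, so g ≅ A_2 ⊕ B_5 (dimension 8 + 55 = 63).

A2 ⊕ B5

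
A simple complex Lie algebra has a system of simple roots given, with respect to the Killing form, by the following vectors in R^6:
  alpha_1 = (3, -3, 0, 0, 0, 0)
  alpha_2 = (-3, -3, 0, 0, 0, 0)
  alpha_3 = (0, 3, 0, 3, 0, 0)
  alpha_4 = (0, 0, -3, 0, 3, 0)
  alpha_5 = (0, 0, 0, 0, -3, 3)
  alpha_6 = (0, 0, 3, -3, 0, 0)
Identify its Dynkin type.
Compute the Cartan integers a_ij = 2(alpha_i, alpha_j)/(alpha_j, alpha_j); the resulting 6x6 Cartan matrix is
[[2, 0, -1, 0, 0, 0], [0, 2, -1, 0, 0, 0], [-1, -1, 2, 0, 0, -1], [0, 0, 0, 2, -1, -1], [0, 0, 0, -1, 2, 0], [0, 0, -1, -1, 0, 2]].
All simple roots have the same length, so the diagram is simply laced. The associated Dynkin diagram is a chain of 4 nodes with a fork of two nodes at one end (D_6), so the type is D_6 (the algebra so(12)).

D_6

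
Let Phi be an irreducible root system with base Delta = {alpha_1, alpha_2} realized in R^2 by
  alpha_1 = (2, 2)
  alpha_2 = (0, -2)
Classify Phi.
Compute the Cartan integers a_ij = 2(alpha_i, alpha_j)/(alpha_j, alpha_j); the resulting 2x2 Cartan matrix is
[[2, -2], [-1, 2]].
The roots have two lengths (squared-length ratio 2:1); the short ones are alpha_{2}. The associated Dynkin diagram is a chain of 2 nodes with a double edge at one end; the terminal node there is the unique short simple root (B_2), so the type is B_2 (the algebra so(5)).

type B_2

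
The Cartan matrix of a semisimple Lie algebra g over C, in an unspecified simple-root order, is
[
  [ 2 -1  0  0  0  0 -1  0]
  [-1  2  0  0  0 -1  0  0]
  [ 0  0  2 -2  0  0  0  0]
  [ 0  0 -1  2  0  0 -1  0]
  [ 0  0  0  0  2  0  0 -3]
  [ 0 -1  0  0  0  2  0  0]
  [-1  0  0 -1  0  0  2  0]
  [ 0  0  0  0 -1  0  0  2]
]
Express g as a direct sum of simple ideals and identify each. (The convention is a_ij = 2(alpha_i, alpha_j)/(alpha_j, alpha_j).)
The diagram associated to this matrix has two connected components: the simple roots {alpha_1, alpha_2, alpha_3, alpha_4, alpha_6, alpha_7} form a chain of 6 nodes with a double edge at one end; the terminal node there is the unique long simple root (C_6), and {alpha_5, alpha_8} form two nodes joined by a triple edge (G_2). A semisimple Lie algebra decomposes uniquely as the direct sum of simple ideals, one per connected component of its Dynkin diagram, so g ≅ C_6 ⊕ G_2 (dimension 78 + 14 = 92).

C6 + G2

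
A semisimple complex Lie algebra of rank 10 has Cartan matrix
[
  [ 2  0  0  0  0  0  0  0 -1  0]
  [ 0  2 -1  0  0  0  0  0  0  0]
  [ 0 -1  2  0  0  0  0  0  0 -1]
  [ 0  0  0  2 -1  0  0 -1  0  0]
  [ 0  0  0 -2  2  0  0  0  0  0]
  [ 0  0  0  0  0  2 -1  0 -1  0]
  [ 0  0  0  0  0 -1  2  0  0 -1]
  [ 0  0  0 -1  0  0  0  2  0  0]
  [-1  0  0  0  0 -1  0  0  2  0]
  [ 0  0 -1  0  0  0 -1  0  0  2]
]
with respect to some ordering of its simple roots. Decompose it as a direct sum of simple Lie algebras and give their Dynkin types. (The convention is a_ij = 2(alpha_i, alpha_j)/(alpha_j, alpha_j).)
The diagram associated to this matrix has two connected components: the simple roots {alpha_1, alpha_2, alpha_3, alpha_6, alpha_7, alpha_9, alpha_10} form a chain of 7 nodes with single edges (A_7), and {alpha_4, alpha_5, alpha_8} form a chain of 3 nodes with a double edge at one end; the terminal node there is the unique long simple root (C_3). A semisimple Lie algebra decomposes uniquely as the direct sum of simple ideals, one per connected component of its Dynkin diagram, so g ≅ A_7 ⊕ C_3 (dimension 63 + 21 = 84).

type A_7 + type C_3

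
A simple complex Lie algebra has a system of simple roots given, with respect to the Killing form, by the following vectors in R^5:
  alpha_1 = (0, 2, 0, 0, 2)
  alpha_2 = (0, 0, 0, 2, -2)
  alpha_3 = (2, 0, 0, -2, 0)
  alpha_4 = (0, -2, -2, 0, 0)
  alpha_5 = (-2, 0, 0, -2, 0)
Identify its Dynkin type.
D5

Compute the Cartan integers a_ij = 2(alpha_i, alpha_j)/(alpha_j, alpha_j); the resulting 5x5 Cartan matrix is
[[2, -1, 0, -1, 0], [-1, 2, -1, 0, -1], [0, -1, 2, 0, 0], [-1, 0, 0, 2, 0], [0, -1, 0, 0, 2]].
All simple roots have the same length, so the diagram is simply laced. The associated Dynkin diagram is a chain of 3 nodes with a fork of two nodes at one end (D_5), so the type is D_5 (the algebra so(10)).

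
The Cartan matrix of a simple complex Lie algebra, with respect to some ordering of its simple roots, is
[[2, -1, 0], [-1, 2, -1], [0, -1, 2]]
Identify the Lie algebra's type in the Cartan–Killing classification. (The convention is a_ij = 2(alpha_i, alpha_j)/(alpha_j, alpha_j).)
The matrix has rank 3 with 2's on the diagonal. Reading the off-diagonal entries as Dynkin edges (a single edge where a_ij = a_ji = -1; a double or triple edge where a_ij * a_ji = 2 or 3), the diagram is a chain of 3 nodes with single edges (A_3). One simple-root ordering that puts it in standard form is (alpha_1, alpha_2, alpha_3). So the algebra is type A_3, i.e. sl(4).

A_3 (sl(4))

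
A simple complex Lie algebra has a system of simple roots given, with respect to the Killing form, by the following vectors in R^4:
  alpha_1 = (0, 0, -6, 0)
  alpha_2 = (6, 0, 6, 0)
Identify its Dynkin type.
B_2

Compute the Cartan integers a_ij = 2(alpha_i, alpha_j)/(alpha_j, alpha_j); the resulting 2x2 Cartan matrix is
[[2, -1], [-2, 2]].
The roots have two lengths (squared-length ratio 2:1); the short ones are alpha_{1}. The associated Dynkin diagram is a chain of 2 nodes with a double edge at one end; the terminal node there is the unique short simple root (B_2), so the type is B_2 (the algebra so(5)).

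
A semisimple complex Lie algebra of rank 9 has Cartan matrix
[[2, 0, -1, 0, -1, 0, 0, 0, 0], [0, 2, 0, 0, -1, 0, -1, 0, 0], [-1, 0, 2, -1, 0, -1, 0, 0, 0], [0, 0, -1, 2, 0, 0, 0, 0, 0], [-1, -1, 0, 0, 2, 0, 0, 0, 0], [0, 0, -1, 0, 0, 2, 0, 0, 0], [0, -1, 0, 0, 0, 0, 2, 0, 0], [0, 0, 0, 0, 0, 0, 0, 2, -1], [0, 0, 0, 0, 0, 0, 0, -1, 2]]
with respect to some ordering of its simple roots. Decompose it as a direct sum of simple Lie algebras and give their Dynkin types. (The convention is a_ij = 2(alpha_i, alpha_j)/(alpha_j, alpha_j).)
The diagram associated to this matrix has two connected components: the simple roots {alpha_8, alpha_9} form a chain of 2 nodes with single edges (A_2), and {alpha_1, alpha_2, alpha_3, alpha_4, alpha_5, alpha_6, alpha_7} form a chain of 5 nodes with a fork of two nodes at one end (D_7). A semisimple Lie algebra decomposes uniquely as the direct sum of simple ideals, one per connected component of its Dynkin diagram, so g ≅ A_2 ⊕ D_7 (dimension 8 + 91 = 99).

type A_2 ⊕ type D_7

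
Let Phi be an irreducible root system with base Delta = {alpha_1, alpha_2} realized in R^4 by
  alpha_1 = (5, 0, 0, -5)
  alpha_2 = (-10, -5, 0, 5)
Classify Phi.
G_2

Compute the Cartan integers a_ij = 2(alpha_i, alpha_j)/(alpha_j, alpha_j); the resulting 2x2 Cartan matrix is
[[2, -1], [-3, 2]].
The roots have two lengths (squared-length ratio 3:1); the short ones are alpha_{1}. The associated Dynkin diagram is two nodes joined by a triple edge (G_2), so the type is G_2.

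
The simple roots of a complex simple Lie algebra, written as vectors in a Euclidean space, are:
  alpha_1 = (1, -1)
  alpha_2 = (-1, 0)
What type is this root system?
Compute the Cartan integers a_ij = 2(alpha_i, alpha_j)/(alpha_j, alpha_j); the resulting 2x2 Cartan matrix is
[[2, -2], [-1, 2]].
The roots have two lengths (squared-length ratio 2:1); the short ones are alpha_{2}. The associated Dynkin diagram is a chain of 2 nodes with a double edge at one end; the terminal node there is the unique short simple root (B_2), so the type is B_2 (the algebra so(5)).

B2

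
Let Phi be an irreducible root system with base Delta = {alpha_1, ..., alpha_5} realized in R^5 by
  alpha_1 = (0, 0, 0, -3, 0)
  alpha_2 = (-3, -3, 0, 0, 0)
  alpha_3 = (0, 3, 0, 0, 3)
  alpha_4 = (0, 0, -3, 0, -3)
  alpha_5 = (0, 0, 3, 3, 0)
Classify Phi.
type B_5

Compute the Cartan integers a_ij = 2(alpha_i, alpha_j)/(alpha_j, alpha_j); the resulting 5x5 Cartan matrix is
[[2, 0, 0, 0, -1], [0, 2, -1, 0, 0], [0, -1, 2, -1, 0], [0, 0, -1, 2, -1], [-2, 0, 0, -1, 2]].
The roots have two lengths (squared-length ratio 2:1); the short ones are alpha_{1}. The associated Dynkin diagram is a chain of 5 nodes with a double edge at one end; the terminal node there is the unique short simple root (B_5), so the type is B_5 (the algebra so(11)).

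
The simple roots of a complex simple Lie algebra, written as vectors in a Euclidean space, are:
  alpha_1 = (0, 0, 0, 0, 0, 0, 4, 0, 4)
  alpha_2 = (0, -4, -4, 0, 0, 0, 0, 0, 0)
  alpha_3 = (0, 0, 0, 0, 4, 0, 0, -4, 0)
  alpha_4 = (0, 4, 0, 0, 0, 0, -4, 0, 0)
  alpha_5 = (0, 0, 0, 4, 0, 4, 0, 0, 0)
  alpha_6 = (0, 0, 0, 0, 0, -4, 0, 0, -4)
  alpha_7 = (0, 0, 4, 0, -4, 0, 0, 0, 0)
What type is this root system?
Compute the Cartan integers a_ij = 2(alpha_i, alpha_j)/(alpha_j, alpha_j); the resulting 7x7 Cartan matrix is
[[2, 0, 0, -1, 0, -1, 0], [0, 2, 0, -1, 0, 0, -1], [0, 0, 2, 0, 0, 0, -1], [-1, -1, 0, 2, 0, 0, 0], [0, 0, 0, 0, 2, -1, 0], [-1, 0, 0, 0, -1, 2, 0], [0, -1, -1, 0, 0, 0, 2]].
All simple roots have the same length, so the diagram is simply laced. The associated Dynkin diagram is a chain of 7 nodes with single edges (A_7), so the type is A_7 (the algebra sl(8)).

type A_7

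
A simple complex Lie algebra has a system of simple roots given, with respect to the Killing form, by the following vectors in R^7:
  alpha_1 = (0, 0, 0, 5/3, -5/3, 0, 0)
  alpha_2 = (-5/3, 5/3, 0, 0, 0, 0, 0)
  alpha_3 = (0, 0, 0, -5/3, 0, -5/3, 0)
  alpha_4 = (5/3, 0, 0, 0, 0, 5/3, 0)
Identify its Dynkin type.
type A_4

Compute the Cartan integers a_ij = 2(alpha_i, alpha_j)/(alpha_j, alpha_j); the resulting 4x4 Cartan matrix is
[[2, 0, -1, 0], [0, 2, 0, -1], [-1, 0, 2, -1], [0, -1, -1, 2]].
All simple roots have the same length, so the diagram is simply laced. The associated Dynkin diagram is a chain of 4 nodes with single edges (A_4), so the type is A_4 (the algebra sl(5)).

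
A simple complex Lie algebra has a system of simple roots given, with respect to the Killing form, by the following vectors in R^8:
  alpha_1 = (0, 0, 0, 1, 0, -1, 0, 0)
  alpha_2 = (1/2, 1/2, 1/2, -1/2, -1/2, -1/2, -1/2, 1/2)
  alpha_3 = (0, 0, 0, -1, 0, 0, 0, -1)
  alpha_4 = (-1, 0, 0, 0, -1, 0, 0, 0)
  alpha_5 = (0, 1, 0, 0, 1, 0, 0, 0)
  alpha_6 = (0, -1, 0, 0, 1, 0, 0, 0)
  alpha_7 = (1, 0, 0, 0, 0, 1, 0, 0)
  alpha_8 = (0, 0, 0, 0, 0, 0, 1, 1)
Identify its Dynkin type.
E8

Compute the Cartan integers a_ij = 2(alpha_i, alpha_j)/(alpha_j, alpha_j); the resulting 8x8 Cartan matrix is
[[2, 0, -1, 0, 0, 0, -1, 0], [0, 2, 0, 0, 0, -1, 0, 0], [-1, 0, 2, 0, 0, 0, 0, -1], [0, 0, 0, 2, -1, -1, -1, 0], [0, 0, 0, -1, 2, 0, 0, 0], [0, -1, 0, -1, 0, 2, 0, 0], [-1, 0, 0, -1, 0, 0, 2, 0], [0, 0, -1, 0, 0, 0, 0, 2]].
All simple roots have the same length, so the diagram is simply laced. The associated Dynkin diagram is a chain of 7 nodes with one extra node attached to the third node from one end (E_8), so the type is E_8.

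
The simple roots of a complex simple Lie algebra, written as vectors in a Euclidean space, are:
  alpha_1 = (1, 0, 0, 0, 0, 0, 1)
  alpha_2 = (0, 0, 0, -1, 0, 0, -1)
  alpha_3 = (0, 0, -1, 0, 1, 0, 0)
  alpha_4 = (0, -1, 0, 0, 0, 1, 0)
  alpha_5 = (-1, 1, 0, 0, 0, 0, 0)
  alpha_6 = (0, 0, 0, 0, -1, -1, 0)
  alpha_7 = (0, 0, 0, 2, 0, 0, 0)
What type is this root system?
Compute the Cartan integers a_ij = 2(alpha_i, alpha_j)/(alpha_j, alpha_j); the resulting 7x7 Cartan matrix is
[[2, -1, 0, 0, -1, 0, 0], [-1, 2, 0, 0, 0, 0, -1], [0, 0, 2, 0, 0, -1, 0], [0, 0, 0, 2, -1, -1, 0], [-1, 0, 0, -1, 2, 0, 0], [0, 0, -1, -1, 0, 2, 0], [0, -2, 0, 0, 0, 0, 2]].
The roots have two lengths (squared-length ratio 2:1); the short ones are alpha_{1,2,3,4,5,6}. The associated Dynkin diagram is a chain of 7 nodes with a double edge at one end; the terminal node there is the unique long simple root (C_7), so the type is C_7 (the algebra sp(14)).

C_7 (sp(14))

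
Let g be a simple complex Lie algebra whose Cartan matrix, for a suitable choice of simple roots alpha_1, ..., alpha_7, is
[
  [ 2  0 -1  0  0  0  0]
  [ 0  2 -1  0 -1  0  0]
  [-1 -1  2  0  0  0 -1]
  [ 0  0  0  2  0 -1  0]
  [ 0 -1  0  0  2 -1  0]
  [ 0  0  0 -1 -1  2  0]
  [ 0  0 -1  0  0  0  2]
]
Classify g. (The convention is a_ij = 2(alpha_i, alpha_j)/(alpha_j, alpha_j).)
D_7 (so(14))

The matrix has rank 7 with 2's on the diagonal. Reading the off-diagonal entries as Dynkin edges (a single edge where a_ij = a_ji = -1; a double or triple edge where a_ij * a_ji = 2 or 3), the diagram is a chain of 5 nodes with a fork of two nodes at one end (D_7). One simple-root ordering that puts it in standard form is (alpha_4, alpha_6, alpha_5, alpha_2, alpha_3, alpha_1, alpha_7). So the algebra is type D_7, i.e. so(14).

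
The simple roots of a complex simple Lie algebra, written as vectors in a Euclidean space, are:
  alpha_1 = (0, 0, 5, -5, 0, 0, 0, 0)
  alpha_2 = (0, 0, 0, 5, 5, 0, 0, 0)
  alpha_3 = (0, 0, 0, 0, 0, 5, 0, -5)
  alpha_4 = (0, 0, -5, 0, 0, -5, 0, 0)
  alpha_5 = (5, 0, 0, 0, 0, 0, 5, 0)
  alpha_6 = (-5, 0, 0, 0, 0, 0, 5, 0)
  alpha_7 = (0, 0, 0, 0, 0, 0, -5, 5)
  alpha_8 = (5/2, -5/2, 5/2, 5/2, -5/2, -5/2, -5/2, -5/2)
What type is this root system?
Compute the Cartan integers a_ij = 2(alpha_i, alpha_j)/(alpha_j, alpha_j); the resulting 8x8 Cartan matrix is
[[2, -1, 0, -1, 0, 0, 0, 0], [-1, 2, 0, 0, 0, 0, 0, 0], [0, 0, 2, -1, 0, 0, -1, 0], [-1, 0, -1, 2, 0, 0, 0, 0], [0, 0, 0, 0, 2, 0, -1, 0], [0, 0, 0, 0, 0, 2, -1, -1], [0, 0, -1, 0, -1, -1, 2, 0], [0, 0, 0, 0, 0, -1, 0, 2]].
All simple roots have the same length, so the diagram is simply laced. The associated Dynkin diagram is a chain of 7 nodes with one extra node attached to the third node from one end (E_8), so the type is E_8.

E_8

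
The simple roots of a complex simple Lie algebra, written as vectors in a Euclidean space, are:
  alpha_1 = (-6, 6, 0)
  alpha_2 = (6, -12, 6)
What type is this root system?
G_2

Compute the Cartan integers a_ij = 2(alpha_i, alpha_j)/(alpha_j, alpha_j); the resulting 2x2 Cartan matrix is
[[2, -1], [-3, 2]].
The roots have two lengths (squared-length ratio 3:1); the short ones are alpha_{1}. The associated Dynkin diagram is two nodes joined by a triple edge (G_2), so the type is G_2.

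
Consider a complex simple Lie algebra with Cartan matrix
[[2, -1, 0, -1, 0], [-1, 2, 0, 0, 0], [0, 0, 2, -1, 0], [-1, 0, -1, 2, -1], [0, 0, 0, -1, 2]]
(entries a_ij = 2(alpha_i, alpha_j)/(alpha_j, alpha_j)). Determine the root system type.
The matrix has rank 5 with 2's on the diagonal. Reading the off-diagonal entries as Dynkin edges (a single edge where a_ij = a_ji = -1; a double or triple edge where a_ij * a_ji = 2 or 3), the diagram is a chain of 3 nodes with a fork of two nodes at one end (D_5). One simple-root ordering that puts it in standard form is (alpha_2, alpha_1, alpha_4, alpha_5, alpha_3). So the algebra is type D_5, i.e. so(10).

D_5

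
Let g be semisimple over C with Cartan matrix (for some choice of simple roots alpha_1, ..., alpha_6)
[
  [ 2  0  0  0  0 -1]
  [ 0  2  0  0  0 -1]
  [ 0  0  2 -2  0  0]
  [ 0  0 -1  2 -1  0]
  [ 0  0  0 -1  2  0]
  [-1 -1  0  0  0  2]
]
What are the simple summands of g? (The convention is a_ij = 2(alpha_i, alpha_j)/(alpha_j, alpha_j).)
The diagram associated to this matrix has two connected components: the simple roots {alpha_1, alpha_2, alpha_6} form a chain of 3 nodes with single edges (A_3), and {alpha_3, alpha_4, alpha_5} form a chain of 3 nodes with a double edge at one end; the terminal node there is the unique long simple root (C_3). A semisimple Lie algebra decomposes uniquely as the direct sum of simple ideals, one per connected component of its Dynkin diagram, so g ≅ A_3 ⊕ C_3 (dimension 15 + 21 = 36).

A3 ⊕ C3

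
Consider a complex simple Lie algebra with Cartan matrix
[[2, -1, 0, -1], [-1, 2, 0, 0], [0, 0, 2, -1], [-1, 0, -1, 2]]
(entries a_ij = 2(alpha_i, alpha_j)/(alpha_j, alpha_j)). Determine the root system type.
The matrix has rank 4 with 2's on the diagonal. Reading the off-diagonal entries as Dynkin edges (a single edge where a_ij = a_ji = -1; a double or triple edge where a_ij * a_ji = 2 or 3), the diagram is a chain of 4 nodes with single edges (A_4). One simple-root ordering that puts it in standard form is (alpha_2, alpha_1, alpha_4, alpha_3). So the algebra is type A_4, i.e. sl(5).

A_4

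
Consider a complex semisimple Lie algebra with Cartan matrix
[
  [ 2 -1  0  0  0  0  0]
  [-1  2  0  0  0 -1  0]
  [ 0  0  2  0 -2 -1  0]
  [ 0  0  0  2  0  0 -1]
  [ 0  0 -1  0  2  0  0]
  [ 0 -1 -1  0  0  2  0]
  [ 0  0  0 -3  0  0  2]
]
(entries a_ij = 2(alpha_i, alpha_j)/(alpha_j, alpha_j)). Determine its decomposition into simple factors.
B_5 (so(11)) + G_2

The diagram associated to this matrix has two connected components: the simple roots {alpha_1, alpha_2, alpha_3, alpha_5, alpha_6} form a chain of 5 nodes with a double edge at one end; the terminal node there is the unique short simple root (B_5), and {alpha_4, alpha_7} form two nodes joined by a triple edge (G_2). A semisimple Lie algebra decomposes uniquely as the direct sum of simple ideals, one per connected component of its Dynkin diagram, so g ≅ B_5 ⊕ G_2 (dimension 55 + 14 = 69).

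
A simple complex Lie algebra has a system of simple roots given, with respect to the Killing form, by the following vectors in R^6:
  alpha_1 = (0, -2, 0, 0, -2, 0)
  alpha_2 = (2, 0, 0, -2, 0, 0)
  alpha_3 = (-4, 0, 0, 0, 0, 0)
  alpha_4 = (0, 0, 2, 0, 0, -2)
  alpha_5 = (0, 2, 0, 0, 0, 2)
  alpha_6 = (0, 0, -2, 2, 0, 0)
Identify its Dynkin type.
type C_6

Compute the Cartan integers a_ij = 2(alpha_i, alpha_j)/(alpha_j, alpha_j); the resulting 6x6 Cartan matrix is
[[2, 0, 0, 0, -1, 0], [0, 2, -1, 0, 0, -1], [0, -2, 2, 0, 0, 0], [0, 0, 0, 2, -1, -1], [-1, 0, 0, -1, 2, 0], [0, -1, 0, -1, 0, 2]].
The roots have two lengths (squared-length ratio 2:1); the short ones are alpha_{1,2,4,5,6}. The associated Dynkin diagram is a chain of 6 nodes with a double edge at one end; the terminal node there is the unique long simple root (C_6), so the type is C_6 (the algebra sp(12)).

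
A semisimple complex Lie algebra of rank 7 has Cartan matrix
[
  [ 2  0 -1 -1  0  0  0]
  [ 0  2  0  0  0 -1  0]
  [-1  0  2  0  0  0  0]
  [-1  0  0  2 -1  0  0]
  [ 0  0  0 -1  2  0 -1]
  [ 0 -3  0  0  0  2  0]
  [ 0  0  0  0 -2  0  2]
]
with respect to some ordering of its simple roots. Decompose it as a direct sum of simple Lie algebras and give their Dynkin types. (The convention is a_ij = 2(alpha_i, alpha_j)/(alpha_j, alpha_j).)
The diagram associated to this matrix has two connected components: the simple roots {alpha_1, alpha_3, alpha_4, alpha_5, alpha_7} form a chain of 5 nodes with a double edge at one end; the terminal node there is the unique long simple root (C_5), and {alpha_2, alpha_6} form two nodes joined by a triple edge (G_2). A semisimple Lie algebra decomposes uniquely as the direct sum of simple ideals, one per connected component of its Dynkin diagram, so g ≅ C_5 ⊕ G_2 (dimension 55 + 14 = 69).

type C_5 ⊕ type G_2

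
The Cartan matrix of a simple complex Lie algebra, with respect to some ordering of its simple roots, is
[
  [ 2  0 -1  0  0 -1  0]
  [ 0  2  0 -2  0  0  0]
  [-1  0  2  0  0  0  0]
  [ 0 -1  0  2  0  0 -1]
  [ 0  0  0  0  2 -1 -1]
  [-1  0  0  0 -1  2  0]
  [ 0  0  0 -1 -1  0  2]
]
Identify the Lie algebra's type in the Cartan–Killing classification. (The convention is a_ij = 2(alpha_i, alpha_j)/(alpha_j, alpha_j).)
type C_7

The matrix has rank 7 with 2's on the diagonal. Reading the off-diagonal entries as Dynkin edges (a single edge where a_ij = a_ji = -1; a double or triple edge where a_ij * a_ji = 2 or 3), the diagram is a chain of 7 nodes with a double edge at one end; the terminal node there is the unique long simple root (C_7). One simple-root ordering that puts it in standard form is (alpha_3, alpha_1, alpha_6, alpha_5, alpha_7, alpha_4, alpha_2). So the algebra is type C_7, i.e. sp(14).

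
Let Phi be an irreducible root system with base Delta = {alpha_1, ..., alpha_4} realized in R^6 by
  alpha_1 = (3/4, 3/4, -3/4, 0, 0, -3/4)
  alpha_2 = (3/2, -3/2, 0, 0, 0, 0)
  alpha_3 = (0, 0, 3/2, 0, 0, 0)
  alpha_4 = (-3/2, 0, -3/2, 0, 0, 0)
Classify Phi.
Compute the Cartan integers a_ij = 2(alpha_i, alpha_j)/(alpha_j, alpha_j); the resulting 4x4 Cartan matrix is
[[2, 0, -1, 0], [0, 2, 0, -1], [-1, 0, 2, -1], [0, -1, -2, 2]].
The roots have two lengths (squared-length ratio 2:1); the short ones are alpha_{1,3}. The associated Dynkin diagram is a chain of 4 nodes with a double edge between the middle two (F_4), so the type is F_4.

F4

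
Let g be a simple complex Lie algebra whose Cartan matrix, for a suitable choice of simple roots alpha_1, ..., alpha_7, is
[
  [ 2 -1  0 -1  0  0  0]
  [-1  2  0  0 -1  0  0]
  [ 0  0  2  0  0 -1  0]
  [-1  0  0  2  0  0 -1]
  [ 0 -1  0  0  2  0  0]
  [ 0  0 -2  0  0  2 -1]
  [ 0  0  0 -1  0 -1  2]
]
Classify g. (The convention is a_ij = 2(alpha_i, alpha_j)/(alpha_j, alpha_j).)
B_7

The matrix has rank 7 with 2's on the diagonal. Reading the off-diagonal entries as Dynkin edges (a single edge where a_ij = a_ji = -1; a double or triple edge where a_ij * a_ji = 2 or 3), the diagram is a chain of 7 nodes with a double edge at one end; the terminal node there is the unique short simple root (B_7). One simple-root ordering that puts it in standard form is (alpha_5, alpha_2, alpha_1, alpha_4, alpha_7, alpha_6, alpha_3). So the algebra is type B_7, i.e. so(15).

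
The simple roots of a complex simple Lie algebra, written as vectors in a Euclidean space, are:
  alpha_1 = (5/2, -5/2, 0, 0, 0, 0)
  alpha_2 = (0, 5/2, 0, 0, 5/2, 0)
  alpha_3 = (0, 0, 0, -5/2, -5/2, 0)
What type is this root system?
A3

Compute the Cartan integers a_ij = 2(alpha_i, alpha_j)/(alpha_j, alpha_j); the resulting 3x3 Cartan matrix is
[[2, -1, 0], [-1, 2, -1], [0, -1, 2]].
All simple roots have the same length, so the diagram is simply laced. The associated Dynkin diagram is a chain of 3 nodes with single edges (A_3), so the type is A_3 (the algebra sl(4)).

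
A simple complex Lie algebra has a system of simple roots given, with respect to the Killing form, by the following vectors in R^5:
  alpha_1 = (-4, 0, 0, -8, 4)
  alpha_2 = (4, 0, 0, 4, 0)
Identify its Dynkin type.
Compute the Cartan integers a_ij = 2(alpha_i, alpha_j)/(alpha_j, alpha_j); the resulting 2x2 Cartan matrix is
[[2, -3], [-1, 2]].
The roots have two lengths (squared-length ratio 3:1); the short ones are alpha_{2}. The associated Dynkin diagram is two nodes joined by a triple edge (G_2), so the type is G_2.

G_2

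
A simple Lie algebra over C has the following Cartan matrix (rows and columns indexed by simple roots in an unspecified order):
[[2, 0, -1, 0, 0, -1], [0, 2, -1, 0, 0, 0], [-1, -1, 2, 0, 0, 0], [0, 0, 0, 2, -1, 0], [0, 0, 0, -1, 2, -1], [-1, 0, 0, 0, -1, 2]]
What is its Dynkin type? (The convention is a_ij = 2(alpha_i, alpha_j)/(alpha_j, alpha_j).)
The matrix has rank 6 with 2's on the diagonal. Reading the off-diagonal entries as Dynkin edges (a single edge where a_ij = a_ji = -1; a double or triple edge where a_ij * a_ji = 2 or 3), the diagram is a chain of 6 nodes with single edges (A_6). One simple-root ordering that puts it in standard form is (alpha_4, alpha_5, alpha_6, alpha_1, alpha_3, alpha_2). So the algebra is type A_6, i.e. sl(7).

A_6 (sl(7))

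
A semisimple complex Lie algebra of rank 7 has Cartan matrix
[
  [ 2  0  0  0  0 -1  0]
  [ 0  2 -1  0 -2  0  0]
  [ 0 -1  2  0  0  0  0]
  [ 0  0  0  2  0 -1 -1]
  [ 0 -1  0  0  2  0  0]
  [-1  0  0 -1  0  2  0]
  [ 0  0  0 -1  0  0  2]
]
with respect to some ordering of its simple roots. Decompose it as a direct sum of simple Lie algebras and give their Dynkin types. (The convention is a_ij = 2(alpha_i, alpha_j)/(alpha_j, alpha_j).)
The diagram associated to this matrix has two connected components: the simple roots {alpha_1, alpha_4, alpha_6, alpha_7} form a chain of 4 nodes with single edges (A_4), and {alpha_2, alpha_3, alpha_5} form a chain of 3 nodes with a double edge at one end; the terminal node there is the unique short simple root (B_3). A semisimple Lie algebra decomposes uniquely as the direct sum of simple ideals, one per connected component of its Dynkin diagram, so g ≅ A_4 ⊕ B_3 (dimension 24 + 21 = 45).

A4 + B3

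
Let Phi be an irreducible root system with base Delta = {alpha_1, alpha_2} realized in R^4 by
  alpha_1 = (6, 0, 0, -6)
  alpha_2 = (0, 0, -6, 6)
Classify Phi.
A_2 (sl(3))

Compute the Cartan integers a_ij = 2(alpha_i, alpha_j)/(alpha_j, alpha_j); the resulting 2x2 Cartan matrix is
[[2, -1], [-1, 2]].
All simple roots have the same length, so the diagram is simply laced. The associated Dynkin diagram is a chain of 2 nodes with single edges (A_2), so the type is A_2 (the algebra sl(3)).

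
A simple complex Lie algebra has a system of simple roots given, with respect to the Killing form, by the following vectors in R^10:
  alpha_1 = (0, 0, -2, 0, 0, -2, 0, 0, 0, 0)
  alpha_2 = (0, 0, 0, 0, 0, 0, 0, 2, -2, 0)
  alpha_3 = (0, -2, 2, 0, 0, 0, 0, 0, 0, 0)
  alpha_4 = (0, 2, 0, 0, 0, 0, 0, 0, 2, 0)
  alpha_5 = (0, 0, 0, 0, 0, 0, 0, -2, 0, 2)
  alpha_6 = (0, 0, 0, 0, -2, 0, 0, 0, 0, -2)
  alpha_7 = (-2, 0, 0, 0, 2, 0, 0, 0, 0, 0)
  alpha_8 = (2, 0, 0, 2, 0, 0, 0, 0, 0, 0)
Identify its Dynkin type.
Compute the Cartan integers a_ij = 2(alpha_i, alpha_j)/(alpha_j, alpha_j); the resulting 8x8 Cartan matrix is
[[2, 0, -1, 0, 0, 0, 0, 0], [0, 2, 0, -1, -1, 0, 0, 0], [-1, 0, 2, -1, 0, 0, 0, 0], [0, -1, -1, 2, 0, 0, 0, 0], [0, -1, 0, 0, 2, -1, 0, 0], [0, 0, 0, 0, -1, 2, -1, 0], [0, 0, 0, 0, 0, -1, 2, -1], [0, 0, 0, 0, 0, 0, -1, 2]].
All simple roots have the same length, so the diagram is simply laced. The associated Dynkin diagram is a chain of 8 nodes with single edges (A_8), so the type is A_8 (the algebra sl(9)).

A_8 (sl(9))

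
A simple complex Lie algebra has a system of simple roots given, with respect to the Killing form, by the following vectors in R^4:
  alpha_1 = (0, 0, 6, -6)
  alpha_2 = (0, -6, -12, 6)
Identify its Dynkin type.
Compute the Cartan integers a_ij = 2(alpha_i, alpha_j)/(alpha_j, alpha_j); the resulting 2x2 Cartan matrix is
[[2, -1], [-3, 2]].
The roots have two lengths (squared-length ratio 3:1); the short ones are alpha_{1}. The associated Dynkin diagram is two nodes joined by a triple edge (G_2), so the type is G_2.

G_2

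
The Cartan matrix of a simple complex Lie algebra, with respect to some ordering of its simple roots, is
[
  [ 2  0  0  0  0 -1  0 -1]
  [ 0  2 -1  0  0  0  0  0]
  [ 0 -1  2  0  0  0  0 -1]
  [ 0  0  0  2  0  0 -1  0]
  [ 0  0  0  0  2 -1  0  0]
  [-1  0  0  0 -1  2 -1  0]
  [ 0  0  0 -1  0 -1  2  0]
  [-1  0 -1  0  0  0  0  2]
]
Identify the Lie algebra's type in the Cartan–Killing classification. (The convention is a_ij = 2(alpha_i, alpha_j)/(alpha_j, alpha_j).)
The matrix has rank 8 with 2's on the diagonal. Reading the off-diagonal entries as Dynkin edges (a single edge where a_ij = a_ji = -1; a double or triple edge where a_ij * a_ji = 2 or 3), the diagram is a chain of 7 nodes with one extra node attached to the third node from one end (E_8). One simple-root ordering that puts it in standard form is (alpha_4, alpha_5, alpha_7, alpha_6, alpha_1, alpha_8, alpha_3, alpha_2). So the algebra is type E_8.

E8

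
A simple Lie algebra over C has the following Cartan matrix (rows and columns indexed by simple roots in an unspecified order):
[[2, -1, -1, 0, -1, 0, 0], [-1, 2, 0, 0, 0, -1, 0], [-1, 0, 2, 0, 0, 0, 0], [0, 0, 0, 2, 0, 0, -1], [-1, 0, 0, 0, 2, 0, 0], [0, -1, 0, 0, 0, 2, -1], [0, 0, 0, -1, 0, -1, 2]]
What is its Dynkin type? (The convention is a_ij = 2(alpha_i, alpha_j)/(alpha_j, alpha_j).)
D_7

The matrix has rank 7 with 2's on the diagonal. Reading the off-diagonal entries as Dynkin edges (a single edge where a_ij = a_ji = -1; a double or triple edge where a_ij * a_ji = 2 or 3), the diagram is a chain of 5 nodes with a fork of two nodes at one end (D_7). One simple-root ordering that puts it in standard form is (alpha_4, alpha_7, alpha_6, alpha_2, alpha_1, alpha_5, alpha_3). So the algebra is type D_7, i.e. so(14).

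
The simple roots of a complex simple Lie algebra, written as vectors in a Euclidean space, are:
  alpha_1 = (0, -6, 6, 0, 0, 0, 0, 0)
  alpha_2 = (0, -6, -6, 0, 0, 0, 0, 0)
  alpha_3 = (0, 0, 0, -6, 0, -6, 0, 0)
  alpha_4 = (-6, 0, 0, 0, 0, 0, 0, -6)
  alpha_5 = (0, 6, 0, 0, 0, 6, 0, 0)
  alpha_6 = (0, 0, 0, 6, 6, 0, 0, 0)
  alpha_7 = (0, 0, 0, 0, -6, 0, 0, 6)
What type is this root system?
Compute the Cartan integers a_ij = 2(alpha_i, alpha_j)/(alpha_j, alpha_j); the resulting 7x7 Cartan matrix is
[[2, 0, 0, 0, -1, 0, 0], [0, 2, 0, 0, -1, 0, 0], [0, 0, 2, 0, -1, -1, 0], [0, 0, 0, 2, 0, 0, -1], [-1, -1, -1, 0, 2, 0, 0], [0, 0, -1, 0, 0, 2, -1], [0, 0, 0, -1, 0, -1, 2]].
All simple roots have the same length, so the diagram is simply laced. The associated Dynkin diagram is a chain of 5 nodes with a fork of two nodes at one end (D_7), so the type is D_7 (the algebra so(14)).

D_7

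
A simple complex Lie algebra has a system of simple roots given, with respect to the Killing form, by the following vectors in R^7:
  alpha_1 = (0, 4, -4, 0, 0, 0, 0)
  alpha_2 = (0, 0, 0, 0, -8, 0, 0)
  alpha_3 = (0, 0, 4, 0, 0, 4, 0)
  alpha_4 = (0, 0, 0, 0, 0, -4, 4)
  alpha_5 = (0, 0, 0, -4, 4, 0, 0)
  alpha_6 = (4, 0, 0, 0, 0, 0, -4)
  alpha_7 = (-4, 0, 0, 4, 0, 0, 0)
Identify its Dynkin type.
C7

Compute the Cartan integers a_ij = 2(alpha_i, alpha_j)/(alpha_j, alpha_j); the resulting 7x7 Cartan matrix is
[[2, 0, -1, 0, 0, 0, 0], [0, 2, 0, 0, -2, 0, 0], [-1, 0, 2, -1, 0, 0, 0], [0, 0, -1, 2, 0, -1, 0], [0, -1, 0, 0, 2, 0, -1], [0, 0, 0, -1, 0, 2, -1], [0, 0, 0, 0, -1, -1, 2]].
The roots have two lengths (squared-length ratio 2:1); the short ones are alpha_{1,3,4,5,6,7}. The associated Dynkin diagram is a chain of 7 nodes with a double edge at one end; the terminal node there is the unique long simple root (C_7), so the type is C_7 (the algebra sp(14)).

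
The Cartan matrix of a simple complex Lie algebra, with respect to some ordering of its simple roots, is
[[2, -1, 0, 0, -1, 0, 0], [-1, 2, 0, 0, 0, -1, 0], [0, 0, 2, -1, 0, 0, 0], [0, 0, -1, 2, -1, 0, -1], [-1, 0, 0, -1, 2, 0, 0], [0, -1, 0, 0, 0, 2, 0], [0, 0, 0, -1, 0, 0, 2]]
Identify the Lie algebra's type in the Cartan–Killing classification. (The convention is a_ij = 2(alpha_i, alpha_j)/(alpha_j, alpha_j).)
type D_7

The matrix has rank 7 with 2's on the diagonal. Reading the off-diagonal entries as Dynkin edges (a single edge where a_ij = a_ji = -1; a double or triple edge where a_ij * a_ji = 2 or 3), the diagram is a chain of 5 nodes with a fork of two nodes at one end (D_7). One simple-root ordering that puts it in standard form is (alpha_6, alpha_2, alpha_1, alpha_5, alpha_4, alpha_3, alpha_7). So the algebra is type D_7, i.e. so(14).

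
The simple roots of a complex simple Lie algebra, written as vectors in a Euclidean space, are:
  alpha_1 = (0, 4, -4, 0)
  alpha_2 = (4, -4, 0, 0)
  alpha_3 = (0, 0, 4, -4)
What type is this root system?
A_3

Compute the Cartan integers a_ij = 2(alpha_i, alpha_j)/(alpha_j, alpha_j); the resulting 3x3 Cartan matrix is
[[2, -1, -1], [-1, 2, 0], [-1, 0, 2]].
All simple roots have the same length, so the diagram is simply laced. The associated Dynkin diagram is a chain of 3 nodes with single edges (A_3), so the type is A_3 (the algebra sl(4)).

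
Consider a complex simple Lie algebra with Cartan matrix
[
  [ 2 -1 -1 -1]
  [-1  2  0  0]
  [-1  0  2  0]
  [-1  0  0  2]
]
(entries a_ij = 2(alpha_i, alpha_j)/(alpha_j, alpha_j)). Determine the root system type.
D4

The matrix has rank 4 with 2's on the diagonal. Reading the off-diagonal entries as Dynkin edges (a single edge where a_ij = a_ji = -1; a double or triple edge where a_ij * a_ji = 2 or 3), the diagram is a chain of 2 nodes with a fork of two nodes at one end (D_4). One simple-root ordering that puts it in standard form is (alpha_3, alpha_1, alpha_2, alpha_4). So the algebra is type D_4, i.e. so(8).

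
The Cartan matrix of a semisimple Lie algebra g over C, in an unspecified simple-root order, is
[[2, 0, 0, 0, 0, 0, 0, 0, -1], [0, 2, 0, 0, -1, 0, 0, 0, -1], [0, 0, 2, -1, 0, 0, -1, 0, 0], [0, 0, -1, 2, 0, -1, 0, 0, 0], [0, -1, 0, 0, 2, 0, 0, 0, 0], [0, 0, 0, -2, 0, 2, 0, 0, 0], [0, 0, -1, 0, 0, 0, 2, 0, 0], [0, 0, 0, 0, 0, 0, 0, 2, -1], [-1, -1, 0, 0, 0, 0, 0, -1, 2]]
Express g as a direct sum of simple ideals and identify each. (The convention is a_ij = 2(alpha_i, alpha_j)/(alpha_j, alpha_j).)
The diagram associated to this matrix has two connected components: the simple roots {alpha_3, alpha_4, alpha_6, alpha_7} form a chain of 4 nodes with a double edge at one end; the terminal node there is the unique long simple root (C_4), and {alpha_1, alpha_2, alpha_5, alpha_8, alpha_9} form a chain of 3 nodes with a fork of two nodes at one end (D_5). A semisimple Lie algebra decomposes uniquely as the direct sum of simple ideals, one per connected component of its Dynkin diagram, so g ≅ C_4 ⊕ D_5 (dimension 36 + 45 = 81).

C_4 (sp(8)) + D_5 (so(10))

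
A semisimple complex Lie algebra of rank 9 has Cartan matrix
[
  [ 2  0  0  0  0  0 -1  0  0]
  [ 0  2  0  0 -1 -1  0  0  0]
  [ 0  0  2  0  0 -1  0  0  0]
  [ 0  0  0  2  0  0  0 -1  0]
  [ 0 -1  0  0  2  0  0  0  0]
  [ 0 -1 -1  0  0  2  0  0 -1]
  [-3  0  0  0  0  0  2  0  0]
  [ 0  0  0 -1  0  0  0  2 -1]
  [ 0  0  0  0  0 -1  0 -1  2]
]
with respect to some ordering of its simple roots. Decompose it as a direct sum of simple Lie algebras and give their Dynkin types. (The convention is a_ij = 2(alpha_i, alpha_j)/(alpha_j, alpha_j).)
type E_7 + type G_2

The diagram associated to this matrix has two connected components: the simple roots {alpha_2, alpha_3, alpha_4, alpha_5, alpha_6, alpha_8, alpha_9} form a chain of 6 nodes with one extra node attached to the third node from one end (E_7), and {alpha_1, alpha_7} form two nodes joined by a triple edge (G_2). A semisimple Lie algebra decomposes uniquely as the direct sum of simple ideals, one per connected component of its Dynkin diagram, so g ≅ E_7 ⊕ G_2 (dimension 133 + 14 = 147).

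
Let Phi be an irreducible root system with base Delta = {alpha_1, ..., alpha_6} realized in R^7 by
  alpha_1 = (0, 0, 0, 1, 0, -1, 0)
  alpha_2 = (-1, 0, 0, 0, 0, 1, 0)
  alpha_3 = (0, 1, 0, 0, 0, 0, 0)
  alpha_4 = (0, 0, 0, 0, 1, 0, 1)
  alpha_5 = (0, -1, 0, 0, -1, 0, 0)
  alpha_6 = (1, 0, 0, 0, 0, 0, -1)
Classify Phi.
Compute the Cartan integers a_ij = 2(alpha_i, alpha_j)/(alpha_j, alpha_j); the resulting 6x6 Cartan matrix is
[[2, -1, 0, 0, 0, 0], [-1, 2, 0, 0, 0, -1], [0, 0, 2, 0, -1, 0], [0, 0, 0, 2, -1, -1], [0, 0, -2, -1, 2, 0], [0, -1, 0, -1, 0, 2]].
The roots have two lengths (squared-length ratio 2:1); the short ones are alpha_{3}. The associated Dynkin diagram is a chain of 6 nodes with a double edge at one end; the terminal node there is the unique short simple root (B_6), so the type is B_6 (the algebra so(13)).

B_6 (so(13))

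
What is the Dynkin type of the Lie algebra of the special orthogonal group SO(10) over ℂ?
D_5

This is so(10) with 10 even, which has dimension 10(10-1)/2 = 45 and rank 10/2 = 5. In the classification of classical Lie algebras, the orthogonal algebra so(2n) in an even number of variables has type D_n; here n = 5, so the Dynkin diagram is a chain of 3 nodes with a fork of two nodes at one end (D_5). Hence the type is D_5.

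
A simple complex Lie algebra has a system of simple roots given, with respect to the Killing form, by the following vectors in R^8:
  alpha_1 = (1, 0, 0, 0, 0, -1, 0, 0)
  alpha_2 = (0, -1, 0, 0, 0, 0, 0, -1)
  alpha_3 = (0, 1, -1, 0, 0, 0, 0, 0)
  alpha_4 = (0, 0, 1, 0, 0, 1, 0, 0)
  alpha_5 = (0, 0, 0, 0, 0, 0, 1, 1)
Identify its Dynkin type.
Compute the Cartan integers a_ij = 2(alpha_i, alpha_j)/(alpha_j, alpha_j); the resulting 5x5 Cartan matrix is
[[2, 0, 0, -1, 0], [0, 2, -1, 0, -1], [0, -1, 2, -1, 0], [-1, 0, -1, 2, 0], [0, -1, 0, 0, 2]].
All simple roots have the same length, so the diagram is simply laced. The associated Dynkin diagram is a chain of 5 nodes with single edges (A_5), so the type is A_5 (the algebra sl(6)).

A_5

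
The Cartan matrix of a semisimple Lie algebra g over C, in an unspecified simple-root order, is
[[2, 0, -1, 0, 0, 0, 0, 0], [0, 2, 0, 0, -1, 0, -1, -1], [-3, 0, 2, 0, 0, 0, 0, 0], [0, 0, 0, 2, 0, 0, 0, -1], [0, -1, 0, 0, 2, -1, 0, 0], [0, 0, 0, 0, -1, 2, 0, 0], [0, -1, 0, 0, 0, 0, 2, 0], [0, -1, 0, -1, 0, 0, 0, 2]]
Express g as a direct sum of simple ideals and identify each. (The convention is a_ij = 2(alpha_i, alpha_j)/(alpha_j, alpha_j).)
The diagram associated to this matrix has two connected components: the simple roots {alpha_2, alpha_4, alpha_5, alpha_6, alpha_7, alpha_8} form a chain of 5 nodes with one extra node attached to the third node from one end (E_6), and {alpha_1, alpha_3} form two nodes joined by a triple edge (G_2). A semisimple Lie algebra decomposes uniquely as the direct sum of simple ideals, one per connected component of its Dynkin diagram, so g ≅ E_6 ⊕ G_2 (dimension 78 + 14 = 92).

E6 + G2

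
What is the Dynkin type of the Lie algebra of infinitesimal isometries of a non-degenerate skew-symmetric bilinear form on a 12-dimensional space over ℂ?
C_6

This is sp(12), which has dimension 12(12+1)/2 = 78 and rank 12/2 = 6. In the classification of classical Lie algebras, the symplectic algebra sp(2n) has type C_n; here n = 6, so the Dynkin diagram is a chain of 6 nodes with a double edge at one end; the terminal node there is the unique long simple root (C_6). Hence the type is C_6.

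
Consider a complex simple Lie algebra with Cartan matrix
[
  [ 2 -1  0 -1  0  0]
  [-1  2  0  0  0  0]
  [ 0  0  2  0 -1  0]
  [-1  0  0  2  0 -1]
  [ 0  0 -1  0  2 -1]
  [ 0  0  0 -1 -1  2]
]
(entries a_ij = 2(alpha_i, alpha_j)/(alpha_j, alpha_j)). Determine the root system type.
The matrix has rank 6 with 2's on the diagonal. Reading the off-diagonal entries as Dynkin edges (a single edge where a_ij = a_ji = -1; a double or triple edge where a_ij * a_ji = 2 or 3), the diagram is a chain of 6 nodes with single edges (A_6). One simple-root ordering that puts it in standard form is (alpha_2, alpha_1, alpha_4, alpha_6, alpha_5, alpha_3). So the algebra is type A_6, i.e. sl(7).

A_6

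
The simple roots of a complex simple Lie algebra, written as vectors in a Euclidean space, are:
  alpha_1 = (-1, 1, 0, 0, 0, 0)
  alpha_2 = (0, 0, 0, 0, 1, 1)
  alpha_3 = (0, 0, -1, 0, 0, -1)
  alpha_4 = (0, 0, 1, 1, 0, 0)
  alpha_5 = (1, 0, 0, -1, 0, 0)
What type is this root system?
Compute the Cartan integers a_ij = 2(alpha_i, alpha_j)/(alpha_j, alpha_j); the resulting 5x5 Cartan matrix is
[[2, 0, 0, 0, -1], [0, 2, -1, 0, 0], [0, -1, 2, -1, 0], [0, 0, -1, 2, -1], [-1, 0, 0, -1, 2]].
All simple roots have the same length, so the diagram is simply laced. The associated Dynkin diagram is a chain of 5 nodes with single edges (A_5), so the type is A_5 (the algebra sl(6)).

A5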